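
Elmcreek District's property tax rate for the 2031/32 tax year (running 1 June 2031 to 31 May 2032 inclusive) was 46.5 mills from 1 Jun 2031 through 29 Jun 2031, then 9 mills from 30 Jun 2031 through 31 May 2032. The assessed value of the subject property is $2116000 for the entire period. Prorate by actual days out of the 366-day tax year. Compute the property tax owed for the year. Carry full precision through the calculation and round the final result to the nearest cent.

$25331.30

1 Jun – 29 Jun 2031: 29 days at 46.5 mills → $2116000 × 4.65% × 29/366 = $7796.2459
30 Jun 2031 – 31 May 2032: 337 days at 9 mills → $2116000 × 0.9% × 337/366 = $17535.0492
Total = $25331.2951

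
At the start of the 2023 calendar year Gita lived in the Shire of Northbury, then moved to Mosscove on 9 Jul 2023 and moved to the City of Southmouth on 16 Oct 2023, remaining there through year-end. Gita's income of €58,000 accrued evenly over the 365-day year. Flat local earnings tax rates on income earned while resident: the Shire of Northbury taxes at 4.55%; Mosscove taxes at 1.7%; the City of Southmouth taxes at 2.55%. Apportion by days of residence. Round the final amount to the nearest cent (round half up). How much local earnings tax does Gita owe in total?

€1,945.94

The Shire of Northbury, 1 Jan – 8 Jul 2023: 189 days → €58,000 × 4.55% × 189/365 = €1,366.4959
Mosscove, 9 Jul – 15 Oct 2023: 99 days → €58,000 × 1.7% × 99/365 = €267.4356
The City of Southmouth, 16 Oct – 31 Dec 2023: 77 days → €58,000 × 2.55% × 77/365 = €312.0082
Total = €1,945.9397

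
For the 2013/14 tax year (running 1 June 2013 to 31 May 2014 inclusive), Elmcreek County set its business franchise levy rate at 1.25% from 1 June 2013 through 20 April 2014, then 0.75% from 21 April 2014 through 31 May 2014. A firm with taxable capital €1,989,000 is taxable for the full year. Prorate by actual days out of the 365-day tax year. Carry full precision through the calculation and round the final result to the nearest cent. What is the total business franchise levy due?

1 June 2013 – 20 April 2014: 324 days at 1.25% → €1,989,000 × 1.25% × 324/365 = €22,069.7260
21 April – 31 May 2014: 41 days at 0.75% → €1,989,000 × 0.75% × 41/365 = €1,675.6644
Total = €23,745.3904

€23,745.39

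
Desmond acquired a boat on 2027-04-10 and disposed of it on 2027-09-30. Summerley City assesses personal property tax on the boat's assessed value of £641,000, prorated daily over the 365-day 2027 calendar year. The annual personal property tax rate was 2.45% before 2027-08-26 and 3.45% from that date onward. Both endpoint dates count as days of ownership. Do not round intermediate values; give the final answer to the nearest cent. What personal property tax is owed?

2027-04-10 to 2027-08-25: 138 days at 2.45% → £641,000 × 2.45% × 138/365 = £5,937.5918
2027-08-26 to 2027-09-30: 36 days at 3.45% → £641,000 × 3.45% × 36/365 = £2,181.1562
Total = £8,118.7479

£8,118.75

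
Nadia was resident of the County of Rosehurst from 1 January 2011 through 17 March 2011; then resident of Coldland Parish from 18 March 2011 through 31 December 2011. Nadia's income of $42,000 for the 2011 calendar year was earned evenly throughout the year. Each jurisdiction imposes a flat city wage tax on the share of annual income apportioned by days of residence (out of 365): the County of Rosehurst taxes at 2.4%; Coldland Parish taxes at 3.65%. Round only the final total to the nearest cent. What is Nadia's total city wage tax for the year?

The County of Rosehurst, 1 January – 17 March 2011: 76 days → $42,000 × 2.4% × 76/365 = $209.8849
Coldland Parish, 18 March – 31 December 2011: 289 days → $42,000 × 3.65% × 289/365 = $1,213.8000
Total = $1,423.6849

$1,423.68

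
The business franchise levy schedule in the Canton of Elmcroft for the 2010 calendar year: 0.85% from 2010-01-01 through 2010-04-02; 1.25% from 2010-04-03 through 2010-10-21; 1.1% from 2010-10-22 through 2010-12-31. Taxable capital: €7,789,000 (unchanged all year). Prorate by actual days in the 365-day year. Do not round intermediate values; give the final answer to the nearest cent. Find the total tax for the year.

2010-01-01 to 2010-04-02: 92 days at 0.85% → €7,789,000 × 0.85% × 92/365 = €16,687.6658
2010-04-03 to 2010-10-21: 202 days at 1.25% → €7,789,000 × 1.25% × 202/365 = €53,882.8082
2010-10-22 to 2010-12-31: 71 days at 1.1% → €7,789,000 × 1.1% × 71/365 = €16,666.3260
Total = €87,236.8000

€87,236.80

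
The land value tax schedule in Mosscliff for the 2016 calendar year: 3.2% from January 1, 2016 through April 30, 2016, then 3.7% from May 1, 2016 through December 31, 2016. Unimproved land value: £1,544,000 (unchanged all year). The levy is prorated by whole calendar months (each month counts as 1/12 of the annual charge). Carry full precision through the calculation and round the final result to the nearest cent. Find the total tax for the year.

January 1 – April 30, 2016: 4 months at 3.2% → £1,544,000 × 3.2% × 4/12 = £16,469.3333
May 1 – December 31, 2016: 8 months at 3.7% → £1,544,000 × 3.7% × 8/12 = £38,085.3333
Total = £54,554.6667

£54,554.67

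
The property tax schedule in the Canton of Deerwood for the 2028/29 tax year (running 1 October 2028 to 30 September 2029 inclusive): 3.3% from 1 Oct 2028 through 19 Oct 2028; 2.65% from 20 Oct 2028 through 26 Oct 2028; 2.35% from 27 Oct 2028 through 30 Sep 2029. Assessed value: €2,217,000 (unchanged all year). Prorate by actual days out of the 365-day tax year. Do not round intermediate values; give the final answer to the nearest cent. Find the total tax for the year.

1 Oct – 19 Oct 2028: 19 days at 3.3% → €2,217,000 × 3.3% × 19/365 = €3,808.3808
20 Oct – 26 Oct 2028: 7 days at 2.65% → €2,217,000 × 2.65% × 7/365 = €1,126.7219
27 Oct 2028 – 30 Sep 2029: 339 days at 2.35% → €2,217,000 × 2.35% × 339/365 = €48,388.3027
Total = €53,323.4055

€53,323.41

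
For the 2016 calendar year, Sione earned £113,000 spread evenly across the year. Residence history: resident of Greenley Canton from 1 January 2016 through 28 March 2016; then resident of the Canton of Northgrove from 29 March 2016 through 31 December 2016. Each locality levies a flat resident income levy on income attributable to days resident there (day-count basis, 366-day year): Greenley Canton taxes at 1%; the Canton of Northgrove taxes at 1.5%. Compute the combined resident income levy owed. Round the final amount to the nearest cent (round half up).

£1,559.15

Greenley Canton, 1 January – 28 March 2016: 88 days → £113,000 × 1% × 88/366 = £271.6940
The Canton of Northgrove, 29 March – 31 December 2016: 278 days → £113,000 × 1.5% × 278/366 = £1,287.4590
Total = £1,559.1530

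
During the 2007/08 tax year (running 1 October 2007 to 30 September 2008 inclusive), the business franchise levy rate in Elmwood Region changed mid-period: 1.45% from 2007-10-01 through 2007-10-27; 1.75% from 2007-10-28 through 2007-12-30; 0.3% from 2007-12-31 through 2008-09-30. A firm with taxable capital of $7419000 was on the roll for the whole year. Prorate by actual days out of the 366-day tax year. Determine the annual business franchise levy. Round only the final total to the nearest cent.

2007-10-01 to 2007-10-27: 27 days at 1.45% → $7419000 × 1.45% × 27/366 = $7935.8975
2007-10-28 to 2007-12-30: 64 days at 1.75% → $7419000 × 1.75% × 64/366 = $22702.9508
2007-12-31 to 2008-09-30: 275 days at 0.3% → $7419000 × 0.3% × 275/366 = $16723.1557
Total = $47362.0041

$47362.00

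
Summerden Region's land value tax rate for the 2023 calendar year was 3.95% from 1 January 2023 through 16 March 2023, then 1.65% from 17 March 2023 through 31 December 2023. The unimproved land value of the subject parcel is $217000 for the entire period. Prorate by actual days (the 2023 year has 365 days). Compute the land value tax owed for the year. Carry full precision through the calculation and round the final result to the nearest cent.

$4606.05

1 January – 16 March 2023: 75 days at 3.95% → $217000 × 3.95% × 75/365 = $1761.2671
17 March – 31 December 2023: 290 days at 1.65% → $217000 × 1.65% × 290/365 = $2844.7808
Total = $4606.0479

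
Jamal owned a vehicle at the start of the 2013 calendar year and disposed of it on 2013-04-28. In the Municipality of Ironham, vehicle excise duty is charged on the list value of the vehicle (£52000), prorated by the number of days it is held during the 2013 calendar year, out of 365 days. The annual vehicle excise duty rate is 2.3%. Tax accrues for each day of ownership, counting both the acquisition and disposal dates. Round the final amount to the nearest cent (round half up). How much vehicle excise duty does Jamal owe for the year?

Days held (2013-01-01 to 2013-04-28): 118 out of 365
Tax = £52000 × 2.3% × 118/365 = £386.6521

£386.65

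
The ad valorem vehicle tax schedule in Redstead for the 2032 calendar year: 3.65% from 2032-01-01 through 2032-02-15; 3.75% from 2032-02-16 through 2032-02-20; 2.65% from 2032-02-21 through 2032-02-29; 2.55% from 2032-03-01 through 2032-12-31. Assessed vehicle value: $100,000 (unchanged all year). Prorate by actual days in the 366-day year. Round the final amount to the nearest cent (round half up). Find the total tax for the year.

2032-01-01 to 2032-02-15: 46 days at 3.65% → $100,000 × 3.65% × 46/366 = $458.7432
2032-02-16 to 2032-02-20: 5 days at 3.75% → $100,000 × 3.75% × 5/366 = $51.2295
2032-02-21 to 2032-02-29: 9 days at 2.65% → $100,000 × 2.65% × 9/366 = $65.1639
2032-03-01 to 2032-12-31: 306 days at 2.55% → $100,000 × 2.55% × 306/366 = $2,131.9672
Total = $2,707.1038

$2,707.10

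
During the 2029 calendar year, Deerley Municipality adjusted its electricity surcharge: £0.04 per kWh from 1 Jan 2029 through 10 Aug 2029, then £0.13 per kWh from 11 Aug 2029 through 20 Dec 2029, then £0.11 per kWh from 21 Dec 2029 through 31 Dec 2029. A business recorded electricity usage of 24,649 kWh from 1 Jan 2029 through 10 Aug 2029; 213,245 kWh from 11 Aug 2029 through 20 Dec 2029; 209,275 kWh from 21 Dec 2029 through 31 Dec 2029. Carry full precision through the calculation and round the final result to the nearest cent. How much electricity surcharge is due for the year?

£51,728.06

1 Jan – 10 Aug 2029: 24,649 kWh at £0.04/kWh → £985.96
11 Aug – 20 Dec 2029: 213,245 kWh at £0.13/kWh → £27,721.85
21 Dec – 31 Dec 2029: 209,275 kWh at £0.11/kWh → £23,020.25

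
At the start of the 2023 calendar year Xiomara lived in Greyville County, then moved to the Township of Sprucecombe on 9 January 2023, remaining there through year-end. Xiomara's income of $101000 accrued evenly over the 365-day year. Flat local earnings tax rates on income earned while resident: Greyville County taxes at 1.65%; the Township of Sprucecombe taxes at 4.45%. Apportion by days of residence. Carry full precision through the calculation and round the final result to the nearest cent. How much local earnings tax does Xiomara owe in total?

$4432.52

Greyville County, 1 January – 8 January 2023: 8 days → $101000 × 1.65% × 8/365 = $36.5260
The Township of Sprucecombe, 9 January – 31 December 2023: 357 days → $101000 × 4.45% × 357/365 = $4395.9904
Total = $4432.5164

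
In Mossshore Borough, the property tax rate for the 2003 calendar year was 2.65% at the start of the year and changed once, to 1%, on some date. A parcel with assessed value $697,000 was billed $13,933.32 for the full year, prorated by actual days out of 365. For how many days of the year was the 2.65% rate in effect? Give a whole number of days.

221 days

Let d = days at the first rate; then 365 − d days at the second rate.
$697,000 × [2.65%·d + 1%·(365−d)] / 365 = $13,933.32
Solving gives d = 221, so the new rate took effect on 10 August 2003.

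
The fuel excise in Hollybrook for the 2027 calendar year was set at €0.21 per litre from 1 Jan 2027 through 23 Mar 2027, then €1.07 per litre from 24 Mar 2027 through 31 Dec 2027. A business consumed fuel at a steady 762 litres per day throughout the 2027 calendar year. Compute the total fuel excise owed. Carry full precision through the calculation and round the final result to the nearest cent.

1 Jan – 23 Mar 2027: 82 days × 762 litres/day = 62,484 litres at €0.21/litre → €13121.64
24 Mar – 31 Dec 2027: 283 days × 762 litres/day = 215,646 litres at €1.07/litre → €230741.22

€243862.86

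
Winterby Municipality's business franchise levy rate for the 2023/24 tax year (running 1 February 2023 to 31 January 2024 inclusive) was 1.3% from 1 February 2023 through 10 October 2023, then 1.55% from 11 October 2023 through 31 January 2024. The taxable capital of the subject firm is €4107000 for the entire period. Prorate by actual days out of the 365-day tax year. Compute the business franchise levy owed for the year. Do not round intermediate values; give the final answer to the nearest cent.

€56569.71

1 February – 10 October 2023: 252 days at 1.3% → €4107000 × 1.3% × 252/365 = €36861.7315
11 October 2023 – 31 January 2024: 113 days at 1.55% → €4107000 × 1.55% × 113/365 = €19707.9740
Total = €56569.7055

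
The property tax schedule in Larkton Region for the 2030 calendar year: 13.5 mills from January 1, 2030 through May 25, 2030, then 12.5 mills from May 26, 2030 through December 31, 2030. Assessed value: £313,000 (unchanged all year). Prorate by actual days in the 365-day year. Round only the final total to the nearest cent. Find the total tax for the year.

£4,036.84

January 1 – May 25, 2030: 145 days at 13.5 mills → £313,000 × 1.35% × 145/365 = £1,678.6233
May 26 – December 31, 2030: 220 days at 12.5 mills → £313,000 × 1.25% × 220/365 = £2,358.2192
Total = £4,036.8425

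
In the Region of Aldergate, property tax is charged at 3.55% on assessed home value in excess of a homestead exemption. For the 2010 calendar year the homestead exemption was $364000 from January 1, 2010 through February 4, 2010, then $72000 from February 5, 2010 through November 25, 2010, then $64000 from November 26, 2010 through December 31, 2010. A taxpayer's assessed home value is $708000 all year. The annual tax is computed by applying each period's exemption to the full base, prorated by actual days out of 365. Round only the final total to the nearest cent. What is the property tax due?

January 1 – February 4, 2010: 35 days, exemption $364000 → ($708000 − $364000) × 3.55% × 35/365 = $1171.0137
February 5 – November 25, 2010: 294 days, exemption $72000 → ($708000 − $72000) × 3.55% × 294/365 = $18186.1151
November 26 – December 31, 2010: 36 days, exemption $64000 → ($708000 − $64000) × 3.55% × 36/365 = $2254.8822
Total = $21612.0110

$21612.01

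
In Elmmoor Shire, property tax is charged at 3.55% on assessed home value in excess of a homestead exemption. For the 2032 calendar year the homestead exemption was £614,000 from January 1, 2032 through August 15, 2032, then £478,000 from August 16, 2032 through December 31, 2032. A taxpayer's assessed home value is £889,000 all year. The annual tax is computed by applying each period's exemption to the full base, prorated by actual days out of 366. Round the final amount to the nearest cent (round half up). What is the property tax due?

January 1 – August 15, 2032: 228 days, exemption £614,000 → (£889,000 − £614,000) × 3.55% × 228/366 = £6,081.5574
August 16 – December 31, 2032: 138 days, exemption £478,000 → (£889,000 − £478,000) × 3.55% × 138/366 = £5,501.3361
Total = £11,582.8934

£11,582.89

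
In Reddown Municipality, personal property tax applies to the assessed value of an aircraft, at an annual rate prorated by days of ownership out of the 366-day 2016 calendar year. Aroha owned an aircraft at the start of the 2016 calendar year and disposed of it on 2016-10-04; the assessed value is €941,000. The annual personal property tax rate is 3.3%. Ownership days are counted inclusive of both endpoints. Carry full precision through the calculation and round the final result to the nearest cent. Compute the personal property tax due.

€23,586.70

Days held (2016-01-01 to 2016-10-04): 278 out of 366
Tax = €941,000 × 3.3% × 278/366 = €23,586.7049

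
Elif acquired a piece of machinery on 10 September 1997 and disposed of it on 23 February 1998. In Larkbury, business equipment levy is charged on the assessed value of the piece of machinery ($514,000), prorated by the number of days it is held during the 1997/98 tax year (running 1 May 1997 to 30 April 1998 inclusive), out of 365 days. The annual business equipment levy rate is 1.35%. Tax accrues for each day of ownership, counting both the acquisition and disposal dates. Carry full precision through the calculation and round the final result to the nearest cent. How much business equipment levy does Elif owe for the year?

Days held (10 September 1997 – 23 February 1998): 167 out of 365
Tax = $514,000 × 1.35% × 167/365 = $3,174.8301

$3,174.83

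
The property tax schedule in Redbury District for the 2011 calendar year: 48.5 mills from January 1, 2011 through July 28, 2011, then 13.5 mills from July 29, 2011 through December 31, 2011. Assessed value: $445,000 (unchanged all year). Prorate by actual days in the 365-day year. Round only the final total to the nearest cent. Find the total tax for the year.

$14,925.79

January 1 – July 28, 2011: 209 days at 48.5 mills → $445,000 × 4.85% × 209/365 = $12,358.1986
July 29 – December 31, 2011: 156 days at 13.5 mills → $445,000 × 1.35% × 156/365 = $2,567.5890
Total = $14,925.7877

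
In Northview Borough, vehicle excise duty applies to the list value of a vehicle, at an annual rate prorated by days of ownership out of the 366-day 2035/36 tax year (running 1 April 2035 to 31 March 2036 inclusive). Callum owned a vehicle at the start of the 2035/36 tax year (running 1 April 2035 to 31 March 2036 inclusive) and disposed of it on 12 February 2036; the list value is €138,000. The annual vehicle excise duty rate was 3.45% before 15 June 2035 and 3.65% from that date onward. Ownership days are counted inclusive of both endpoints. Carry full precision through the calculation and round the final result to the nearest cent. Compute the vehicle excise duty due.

1 April – 14 June 2035: 75 days at 3.45% → €138,000 × 3.45% × 75/366 = €975.6148
15 June 2035 – 12 February 2036: 243 days at 3.65% → €138,000 × 3.65% × 243/366 = €3,344.2377
Total = €4,319.8525

€4,319.85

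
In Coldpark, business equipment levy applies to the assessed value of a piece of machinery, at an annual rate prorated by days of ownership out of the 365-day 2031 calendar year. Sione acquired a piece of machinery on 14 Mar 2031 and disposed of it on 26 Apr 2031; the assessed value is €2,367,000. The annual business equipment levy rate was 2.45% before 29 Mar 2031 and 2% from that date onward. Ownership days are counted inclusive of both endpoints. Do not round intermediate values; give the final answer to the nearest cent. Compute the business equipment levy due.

14 Mar – 28 Mar 2031: 15 days at 2.45% → €2,367,000 × 2.45% × 15/365 = €2,383.2123
29 Mar – 26 Apr 2031: 29 days at 2% → €2,367,000 × 2% × 29/365 = €3,761.2603
Total = €6,144.4726

€6,144.47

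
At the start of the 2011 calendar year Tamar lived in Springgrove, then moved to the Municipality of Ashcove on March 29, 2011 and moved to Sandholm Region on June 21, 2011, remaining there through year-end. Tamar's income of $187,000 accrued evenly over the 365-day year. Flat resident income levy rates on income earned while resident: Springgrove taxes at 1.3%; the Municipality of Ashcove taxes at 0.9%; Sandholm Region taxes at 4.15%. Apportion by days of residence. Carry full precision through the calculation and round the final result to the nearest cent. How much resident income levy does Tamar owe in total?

$5,091.52

Springgrove, January 1 – March 28, 2011: 87 days → $187,000 × 1.3% × 87/365 = $579.4438
The Municipality of Ashcove, March 29 – June 20, 2011: 84 days → $187,000 × 0.9% × 84/365 = $387.3205
Sandholm Region, June 21 – December 31, 2011: 194 days → $187,000 × 4.15% × 194/365 = $4,124.7589
Total = $5,091.5233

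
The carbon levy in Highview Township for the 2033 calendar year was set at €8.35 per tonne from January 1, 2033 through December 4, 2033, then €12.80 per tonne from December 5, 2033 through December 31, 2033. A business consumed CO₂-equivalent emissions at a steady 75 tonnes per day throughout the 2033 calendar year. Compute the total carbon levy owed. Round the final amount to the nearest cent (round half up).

€237592.50

January 1 – December 4, 2033: 338 days × 75 tonnes/day = 25,350 tonnes at €8.35/tonne → €211672.50
December 5 – December 31, 2033: 27 days × 75 tonnes/day = 2,025 tonnes at €12.80/tonne → €25920.00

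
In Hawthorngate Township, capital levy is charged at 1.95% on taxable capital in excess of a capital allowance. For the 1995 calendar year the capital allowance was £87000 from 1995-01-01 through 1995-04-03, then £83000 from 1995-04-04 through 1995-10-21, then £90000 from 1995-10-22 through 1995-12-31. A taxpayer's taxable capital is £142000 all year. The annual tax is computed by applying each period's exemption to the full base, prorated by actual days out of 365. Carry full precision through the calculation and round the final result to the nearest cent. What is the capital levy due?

1995-01-01 to 1995-04-03: 93 days, exemption £87000 → (£142000 − £87000) × 1.95% × 93/365 = £273.2671
1995-04-04 to 1995-10-21: 201 days, exemption £83000 → (£142000 − £83000) × 1.95% × 201/365 = £633.5630
1995-10-22 to 1995-12-31: 71 days, exemption £90000 → (£142000 − £90000) × 1.95% × 71/365 = £197.2438
Total = £1104.0740

£1104.07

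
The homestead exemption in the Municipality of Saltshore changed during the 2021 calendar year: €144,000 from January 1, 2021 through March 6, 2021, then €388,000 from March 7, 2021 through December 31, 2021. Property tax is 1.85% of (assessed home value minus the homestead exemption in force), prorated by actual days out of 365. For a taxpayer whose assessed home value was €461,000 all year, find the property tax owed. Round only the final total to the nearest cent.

€2,154.36

January 1 – March 6, 2021: 65 days, exemption €144,000 → (€461,000 − €144,000) × 1.85% × 65/365 = €1,044.3630
March 7 – December 31, 2021: 300 days, exemption €388,000 → (€461,000 − €388,000) × 1.85% × 300/365 = €1,110.0000
Total = €2,154.3630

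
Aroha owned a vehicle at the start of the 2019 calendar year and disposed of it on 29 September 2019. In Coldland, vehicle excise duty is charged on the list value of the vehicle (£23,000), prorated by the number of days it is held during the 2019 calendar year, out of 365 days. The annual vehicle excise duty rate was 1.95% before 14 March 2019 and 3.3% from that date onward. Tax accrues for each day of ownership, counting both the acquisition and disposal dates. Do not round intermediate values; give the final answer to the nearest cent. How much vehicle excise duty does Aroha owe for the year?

1 January – 13 March 2019: 72 days at 1.95% → £23,000 × 1.95% × 72/365 = £88.4712
14 March – 29 September 2019: 200 days at 3.3% → £23,000 × 3.3% × 200/365 = £415.8904
Total = £504.3616

£504.36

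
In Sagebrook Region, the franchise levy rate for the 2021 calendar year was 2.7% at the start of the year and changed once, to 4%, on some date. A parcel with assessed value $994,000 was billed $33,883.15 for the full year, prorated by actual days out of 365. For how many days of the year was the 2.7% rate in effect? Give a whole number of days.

Let d = days at the first rate; then 365 − d days at the second rate.
$994,000 × [2.7%·d + 4%·(365−d)] / 365 = $33,883.15
Solving gives d = 166, so the new rate took effect on 16 June 2021.

166 days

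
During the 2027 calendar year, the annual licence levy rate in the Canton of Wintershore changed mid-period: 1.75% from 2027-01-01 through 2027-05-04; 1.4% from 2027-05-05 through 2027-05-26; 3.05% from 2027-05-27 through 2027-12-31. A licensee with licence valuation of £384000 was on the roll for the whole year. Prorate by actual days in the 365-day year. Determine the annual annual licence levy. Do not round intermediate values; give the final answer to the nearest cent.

2027-01-01 to 2027-05-04: 124 days at 1.75% → £384000 × 1.75% × 124/365 = £2282.9589
2027-05-05 to 2027-05-26: 22 days at 1.4% → £384000 × 1.4% × 22/365 = £324.0329
2027-05-27 to 2027-12-31: 219 days at 3.05% → £384000 × 3.05% × 219/365 = £7027.2000
Total = £9634.1918

£9634.19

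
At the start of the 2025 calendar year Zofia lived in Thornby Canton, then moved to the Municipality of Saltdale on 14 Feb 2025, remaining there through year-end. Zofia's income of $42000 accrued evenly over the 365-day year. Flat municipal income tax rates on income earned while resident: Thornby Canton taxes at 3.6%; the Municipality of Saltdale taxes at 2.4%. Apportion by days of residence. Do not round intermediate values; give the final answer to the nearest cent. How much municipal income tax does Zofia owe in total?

Thornby Canton, 1 Jan – 13 Feb 2025: 44 days → $42000 × 3.6% × 44/365 = $182.2685
The Municipality of Saltdale, 14 Feb – 31 Dec 2025: 321 days → $42000 × 2.4% × 321/365 = $886.4877
Total = $1068.7562

$1068.76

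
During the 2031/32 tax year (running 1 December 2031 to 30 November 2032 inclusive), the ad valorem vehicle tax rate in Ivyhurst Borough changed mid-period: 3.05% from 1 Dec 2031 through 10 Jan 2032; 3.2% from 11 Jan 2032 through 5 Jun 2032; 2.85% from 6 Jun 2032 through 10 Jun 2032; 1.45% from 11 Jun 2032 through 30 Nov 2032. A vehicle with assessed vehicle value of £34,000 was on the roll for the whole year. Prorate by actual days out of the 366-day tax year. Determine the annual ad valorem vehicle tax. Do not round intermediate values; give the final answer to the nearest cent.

1 Dec 2031 – 10 Jan 2032: 41 days at 3.05% → £34,000 × 3.05% × 41/366 = £116.1667
11 Jan – 5 Jun 2032: 147 days at 3.2% → £34,000 × 3.2% × 147/366 = £436.9836
6 Jun – 10 Jun 2032: 5 days at 2.85% → £34,000 × 2.85% × 5/366 = £13.2377
11 Jun – 30 Nov 2032: 173 days at 1.45% → £34,000 × 1.45% × 173/366 = £233.0301
Total = £799.4180

£799.42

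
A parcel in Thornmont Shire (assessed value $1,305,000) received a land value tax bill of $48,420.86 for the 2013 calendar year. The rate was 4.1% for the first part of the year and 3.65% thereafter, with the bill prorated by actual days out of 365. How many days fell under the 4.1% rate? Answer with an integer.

49 days

Let d = days at the first rate; then 365 − d days at the second rate.
$1,305,000 × [4.1%·d + 3.65%·(365−d)] / 365 = $48,420.86
Solving gives d = 49, so the new rate took effect on February 19, 2013.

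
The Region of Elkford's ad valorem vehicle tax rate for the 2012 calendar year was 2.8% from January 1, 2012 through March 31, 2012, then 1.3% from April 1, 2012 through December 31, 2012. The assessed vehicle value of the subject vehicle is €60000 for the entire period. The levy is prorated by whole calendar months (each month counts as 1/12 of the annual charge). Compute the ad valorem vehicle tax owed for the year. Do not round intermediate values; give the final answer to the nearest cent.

January 1 – March 31, 2012: 3 months at 2.8% → €60000 × 2.8% × 3/12 = €420.0000
April 1 – December 31, 2012: 9 months at 1.3% → €60000 × 1.3% × 9/12 = €585.0000
Total = €1005.0000

€1005.00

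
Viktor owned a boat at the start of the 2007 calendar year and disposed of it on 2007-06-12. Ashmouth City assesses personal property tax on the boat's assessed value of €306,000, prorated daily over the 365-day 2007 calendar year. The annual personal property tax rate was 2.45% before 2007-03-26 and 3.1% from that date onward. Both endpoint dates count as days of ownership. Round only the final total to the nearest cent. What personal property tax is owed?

2007-01-01 to 2007-03-25: 84 days at 2.45% → €306,000 × 2.45% × 84/365 = €1,725.3370
2007-03-26 to 2007-06-12: 79 days at 3.1% → €306,000 × 3.1% × 79/365 = €2,053.1342
Total = €3,778.4712

€3,778.47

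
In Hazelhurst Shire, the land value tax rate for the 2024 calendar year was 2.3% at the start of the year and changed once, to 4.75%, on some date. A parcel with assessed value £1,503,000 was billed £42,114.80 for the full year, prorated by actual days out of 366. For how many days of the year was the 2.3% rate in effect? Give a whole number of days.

291 days

Let d = days at the first rate; then 366 − d days at the second rate.
£1,503,000 × [2.3%·d + 4.75%·(366−d)] / 366 = £42,114.80
Solving gives d = 291, so the new rate took effect on 18 October 2024.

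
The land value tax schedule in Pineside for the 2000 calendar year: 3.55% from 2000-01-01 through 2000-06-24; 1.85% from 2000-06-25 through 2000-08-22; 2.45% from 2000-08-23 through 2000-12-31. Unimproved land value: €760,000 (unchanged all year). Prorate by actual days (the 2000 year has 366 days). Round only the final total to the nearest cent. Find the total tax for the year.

2000-01-01 to 2000-06-24: 176 days at 3.55% → €760,000 × 3.55% × 176/366 = €12,973.9891
2000-06-25 to 2000-08-22: 59 days at 1.85% → €760,000 × 1.85% × 59/366 = €2,266.5027
2000-08-23 to 2000-12-31: 131 days at 2.45% → €760,000 × 2.45% × 131/366 = €6,664.5355
Total = €21,905.0273

€21,905.03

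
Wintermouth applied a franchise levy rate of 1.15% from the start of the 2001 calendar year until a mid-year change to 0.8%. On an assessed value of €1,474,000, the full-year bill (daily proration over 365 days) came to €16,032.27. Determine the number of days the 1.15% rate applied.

300 days

Let d = days at the first rate; then 365 − d days at the second rate.
€1,474,000 × [1.15%·d + 0.8%·(365−d)] / 365 = €16,032.27
Solving gives d = 300, so the new rate took effect on 28 October 2001.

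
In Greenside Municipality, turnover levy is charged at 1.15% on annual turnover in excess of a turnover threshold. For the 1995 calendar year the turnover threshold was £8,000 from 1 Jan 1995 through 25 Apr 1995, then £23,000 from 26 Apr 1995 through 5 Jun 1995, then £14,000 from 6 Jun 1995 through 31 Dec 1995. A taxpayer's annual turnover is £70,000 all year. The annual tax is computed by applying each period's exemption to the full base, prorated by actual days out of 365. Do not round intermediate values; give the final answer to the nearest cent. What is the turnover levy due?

1 Jan – 25 Apr 1995: 115 days, exemption £8,000 → (£70,000 − £8,000) × 1.15% × 115/365 = £224.6438
26 Apr – 5 Jun 1995: 41 days, exemption £23,000 → (£70,000 − £23,000) × 1.15% × 41/365 = £60.7137
6 Jun – 31 Dec 1995: 209 days, exemption £14,000 → (£70,000 − £14,000) × 1.15% × 209/365 = £368.7562
Total = £654.1137

£654.11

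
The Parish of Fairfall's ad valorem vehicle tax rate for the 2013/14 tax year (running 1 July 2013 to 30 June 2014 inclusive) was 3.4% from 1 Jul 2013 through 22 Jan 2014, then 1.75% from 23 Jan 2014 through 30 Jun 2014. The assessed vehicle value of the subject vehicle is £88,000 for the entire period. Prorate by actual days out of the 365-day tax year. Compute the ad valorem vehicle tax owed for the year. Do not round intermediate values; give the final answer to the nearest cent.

£2,359.48

1 Jul 2013 – 22 Jan 2014: 206 days at 3.4% → £88,000 × 3.4% × 206/365 = £1,688.6356
23 Jan – 30 Jun 2014: 159 days at 1.75% → £88,000 × 1.75% × 159/365 = £670.8493
Total = £2,359.4849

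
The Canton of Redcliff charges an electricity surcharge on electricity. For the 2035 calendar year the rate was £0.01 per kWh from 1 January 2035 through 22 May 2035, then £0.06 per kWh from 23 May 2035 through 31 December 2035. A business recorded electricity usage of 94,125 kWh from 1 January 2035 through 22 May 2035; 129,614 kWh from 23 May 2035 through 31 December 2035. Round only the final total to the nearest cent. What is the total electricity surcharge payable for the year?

1 January – 22 May 2035: 94,125 kWh at £0.01/kWh → £941.25
23 May – 31 December 2035: 129,614 kWh at £0.06/kWh → £7,776.84

£8,718.09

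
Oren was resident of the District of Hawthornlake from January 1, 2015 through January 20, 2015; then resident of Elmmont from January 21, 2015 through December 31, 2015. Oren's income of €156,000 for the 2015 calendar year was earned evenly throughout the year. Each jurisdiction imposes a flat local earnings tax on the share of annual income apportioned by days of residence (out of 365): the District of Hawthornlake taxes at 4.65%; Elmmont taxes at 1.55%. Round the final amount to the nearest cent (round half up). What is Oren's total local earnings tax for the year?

€2,682.99

The District of Hawthornlake, January 1 – January 20, 2015: 20 days → €156,000 × 4.65% × 20/365 = €397.4795
Elmmont, January 21 – December 31, 2015: 345 days → €156,000 × 1.55% × 345/365 = €2,285.5068
Total = €2,682.9863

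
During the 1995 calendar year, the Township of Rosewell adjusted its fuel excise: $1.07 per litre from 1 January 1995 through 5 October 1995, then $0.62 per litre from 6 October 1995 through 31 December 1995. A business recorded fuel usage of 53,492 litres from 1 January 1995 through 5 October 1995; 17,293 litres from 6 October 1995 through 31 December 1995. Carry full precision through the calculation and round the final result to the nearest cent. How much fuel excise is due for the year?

$67958.10

1 January – 5 October 1995: 53,492 litres at $1.07/litre → $57236.44
6 October – 31 December 1995: 17,293 litres at $0.62/litre → $10721.66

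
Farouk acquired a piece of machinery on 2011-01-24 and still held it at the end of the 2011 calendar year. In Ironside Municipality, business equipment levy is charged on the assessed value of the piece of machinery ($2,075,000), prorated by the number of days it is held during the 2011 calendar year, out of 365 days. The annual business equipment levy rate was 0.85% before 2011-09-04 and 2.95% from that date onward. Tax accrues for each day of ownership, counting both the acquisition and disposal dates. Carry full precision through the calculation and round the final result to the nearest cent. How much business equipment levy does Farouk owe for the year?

2011-01-24 to 2011-09-03: 223 days at 0.85% → $2,075,000 × 0.85% × 223/365 = $10,775.7877
2011-09-04 to 2011-12-31: 119 days at 2.95% → $2,075,000 × 2.95% × 119/365 = $19,956.9521
Total = $30,732.7397

$30,732.74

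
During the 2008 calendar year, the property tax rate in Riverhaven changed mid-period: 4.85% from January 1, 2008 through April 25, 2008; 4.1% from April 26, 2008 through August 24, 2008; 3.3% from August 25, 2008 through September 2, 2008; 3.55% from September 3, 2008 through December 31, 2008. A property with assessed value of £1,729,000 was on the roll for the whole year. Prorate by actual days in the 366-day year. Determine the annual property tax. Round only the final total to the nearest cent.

January 1 – April 25, 2008: 116 days at 4.85% → £1,729,000 × 4.85% × 116/366 = £26,577.4699
April 26 – August 24, 2008: 121 days at 4.1% → £1,729,000 × 4.1% × 121/366 = £23,435.9809
August 25 – September 2, 2008: 9 days at 3.3% → £1,729,000 × 3.3% × 9/366 = £1,403.0410
September 3 – December 31, 2008: 120 days at 3.55% → £1,729,000 × 3.55% × 120/366 = £20,124.4262
Total = £71,540.9180

£71,540.92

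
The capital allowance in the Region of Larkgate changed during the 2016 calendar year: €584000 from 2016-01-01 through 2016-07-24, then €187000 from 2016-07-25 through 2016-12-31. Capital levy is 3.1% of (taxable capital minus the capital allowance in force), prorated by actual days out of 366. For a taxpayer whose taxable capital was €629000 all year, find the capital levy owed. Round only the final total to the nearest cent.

€6775.11

2016-01-01 to 2016-07-24: 206 days, exemption €584000 → (€629000 − €584000) × 3.1% × 206/366 = €785.1639
2016-07-25 to 2016-12-31: 160 days, exemption €187000 → (€629000 − €187000) × 3.1% × 160/366 = €5989.9454
Total = €6775.1093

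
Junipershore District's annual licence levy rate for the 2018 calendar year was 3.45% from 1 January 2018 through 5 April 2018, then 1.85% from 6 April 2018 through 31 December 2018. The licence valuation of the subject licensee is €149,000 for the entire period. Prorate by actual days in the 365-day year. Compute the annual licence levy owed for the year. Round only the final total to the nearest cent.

1 January – 5 April 2018: 95 days at 3.45% → €149,000 × 3.45% × 95/365 = €1,337.9384
6 April – 31 December 2018: 270 days at 1.85% → €149,000 × 1.85% × 270/365 = €2,039.0548
Total = €3,376.9932

€3,376.99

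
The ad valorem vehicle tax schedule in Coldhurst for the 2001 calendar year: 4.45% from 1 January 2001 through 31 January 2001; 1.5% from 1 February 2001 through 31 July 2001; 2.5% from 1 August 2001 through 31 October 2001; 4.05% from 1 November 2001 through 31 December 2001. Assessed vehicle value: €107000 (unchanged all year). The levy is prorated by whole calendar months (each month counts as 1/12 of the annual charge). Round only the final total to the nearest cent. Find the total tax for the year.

€2590.29

1 January – 31 January 2001: 1 month at 4.45% → €107000 × 4.45% × 1/12 = €396.7917
1 February – 31 July 2001: 6 months at 1.5% → €107000 × 1.5% × 6/12 = €802.5000
1 August – 31 October 2001: 3 months at 2.5% → €107000 × 2.5% × 3/12 = €668.7500
1 November – 31 December 2001: 2 months at 4.05% → €107000 × 4.05% × 2/12 = €722.2500
Total = €2590.2917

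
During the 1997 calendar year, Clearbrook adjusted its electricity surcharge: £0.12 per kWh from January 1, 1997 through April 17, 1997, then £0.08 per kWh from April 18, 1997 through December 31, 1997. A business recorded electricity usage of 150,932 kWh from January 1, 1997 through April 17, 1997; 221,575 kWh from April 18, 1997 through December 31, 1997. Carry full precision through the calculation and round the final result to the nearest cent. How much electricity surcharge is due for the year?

January 1 – April 17, 1997: 150,932 kWh at £0.12/kWh → £18,111.84
April 18 – December 31, 1997: 221,575 kWh at £0.08/kWh → £17,726.00

£35,837.84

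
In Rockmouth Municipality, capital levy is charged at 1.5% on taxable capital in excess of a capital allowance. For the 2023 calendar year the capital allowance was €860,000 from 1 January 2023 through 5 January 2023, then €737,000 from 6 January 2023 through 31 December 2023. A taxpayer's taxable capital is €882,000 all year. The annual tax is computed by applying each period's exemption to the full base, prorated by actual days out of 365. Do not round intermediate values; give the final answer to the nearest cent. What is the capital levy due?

€2,149.73

1 January – 5 January 2023: 5 days, exemption €860,000 → (€882,000 − €860,000) × 1.5% × 5/365 = €4.5205
6 January – 31 December 2023: 360 days, exemption €737,000 → (€882,000 − €737,000) × 1.5% × 360/365 = €2,145.2055
Total = €2,149.7260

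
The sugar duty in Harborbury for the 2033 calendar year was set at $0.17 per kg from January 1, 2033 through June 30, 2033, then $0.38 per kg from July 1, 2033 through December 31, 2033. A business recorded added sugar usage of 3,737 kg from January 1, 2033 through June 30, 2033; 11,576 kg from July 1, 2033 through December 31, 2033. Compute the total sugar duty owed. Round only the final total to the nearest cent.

January 1 – June 30, 2033: 3,737 kg at $0.17/kg → $635.29
July 1 – December 31, 2033: 11,576 kg at $0.38/kg → $4398.88

$5034.17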